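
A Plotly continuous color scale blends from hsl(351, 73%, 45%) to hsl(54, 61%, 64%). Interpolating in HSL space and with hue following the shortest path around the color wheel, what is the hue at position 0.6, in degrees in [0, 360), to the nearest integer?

Hue: 54 − 351 = -297°, but |-297| > 180 so the shorter arc goes the other way: Δh = -297 + 360 = 63°.
H = 351 + 0.6 × (63) = 388.8 → 389 → 389 mod 360 = 29°

29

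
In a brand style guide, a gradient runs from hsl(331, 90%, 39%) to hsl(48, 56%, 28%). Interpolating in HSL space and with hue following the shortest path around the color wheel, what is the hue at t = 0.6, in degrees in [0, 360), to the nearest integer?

Hue: 48 − 331 = -283°, but |-283| > 180 so the shorter arc goes the other way: Δh = -283 + 360 = 77°.
H = 331 + 0.6 × (77) = 377.2 → 377 → 377 mod 360 = 17°

17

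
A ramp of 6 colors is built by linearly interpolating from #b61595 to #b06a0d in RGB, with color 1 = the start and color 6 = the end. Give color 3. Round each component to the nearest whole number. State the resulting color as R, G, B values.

With 6 swatches and endpoints inclusive, swatch 3 sits at t = (3 − 1)/(6 − 1) = 2/5 ≈ 0.4.
#b61595 → (182, 21, 149); #b06a0d → (176, 106, 13).
R = 182 + 0.4 × (176 − 182) = 179.6 → 180
G = 21 + 0.4 × (106 − 21) = 55 → 55
B = 149 + 0.4 × (13 − 149) = 94.6 → 95

(180, 55, 95)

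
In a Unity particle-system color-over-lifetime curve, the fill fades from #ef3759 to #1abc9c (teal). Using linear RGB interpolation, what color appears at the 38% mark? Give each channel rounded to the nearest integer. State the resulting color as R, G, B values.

(158, 106, 114)

#ef3759 → (239, 55, 89); #1abc9c → (26, 188, 156).
38% corresponds to t = 0.38.
R = 239 + 0.38 × (26 − 239) = 239 + 0.38 × -213 = 158.06 → 158
G = 55 + 0.38 × (188 − 55) = 55 + 0.38 × 133 = 105.54 → 106
B = 89 + 0.38 × (156 − 89) = 89 + 0.38 × 67 = 114.46 → 114
So the blended color is (158, 106, 114), about #9e6a72.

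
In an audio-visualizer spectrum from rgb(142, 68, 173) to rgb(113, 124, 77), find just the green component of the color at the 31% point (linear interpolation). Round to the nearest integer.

G = 68 + 0.31 × (124 − 68) = 85.36 → 85

85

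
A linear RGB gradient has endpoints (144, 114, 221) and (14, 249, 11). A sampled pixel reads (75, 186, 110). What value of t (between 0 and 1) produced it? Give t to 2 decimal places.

0.53

Invert the lerp on the B channel (largest span, 210): t = (110 − 221) / (11 − 221) = -111/-210 = 0.52857.
Check on R: (75 − 144)/(14 − 144) = 0.5308 ✓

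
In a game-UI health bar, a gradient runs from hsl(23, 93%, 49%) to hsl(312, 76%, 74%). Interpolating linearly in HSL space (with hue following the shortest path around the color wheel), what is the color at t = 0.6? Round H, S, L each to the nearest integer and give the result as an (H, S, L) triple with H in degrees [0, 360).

Hue: 312 − 23 = 289°, but |289| > 180 so the shorter arc goes the other way: Δh = 289 − 360 = -71°.
H = 23 + 0.6 × (-71) = -19.6 → -20 → -20 mod 360 = 340°
S = 93 + 0.6 × (76 − 93) = 82.8 → 83%
L = 49 + 0.6 × (74 − 49) = 64 → 64%

(340, 83, 64)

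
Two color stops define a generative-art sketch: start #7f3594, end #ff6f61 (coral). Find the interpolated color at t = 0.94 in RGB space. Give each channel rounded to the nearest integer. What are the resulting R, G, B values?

(247, 108, 100)

#7f3594 → (127, 53, 148); #ff6f61 → (255, 111, 97).
R = 127 + 0.94 × (255 − 127) = 127 + 0.94 × 128 = 247.32 → 247
G = 53 + 0.94 × (111 − 53) = 53 + 0.94 × 58 = 107.52 → 108
B = 148 + 0.94 × (97 − 148) = 148 + 0.94 × -51 = 100.06 → 100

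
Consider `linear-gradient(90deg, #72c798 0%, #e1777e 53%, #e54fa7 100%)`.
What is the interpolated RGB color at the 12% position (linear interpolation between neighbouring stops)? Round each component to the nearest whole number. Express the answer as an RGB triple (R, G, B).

(139, 181, 146)

12% lies between the 0% and 53% stops, so the local fraction is t = (12 − 0)/(53 − 0) = 12/53 ≈ 0.2264.
#72c798 → (114, 199, 152); #e1777e → (225, 119, 126).
R = 114 + 0.2264 × (225 − 114) = 139.13 → 139
G = 199 + 0.2264 × (119 − 199) = 180.888 → 181
B = 152 + 0.2264 × (126 − 152) = 146.114 → 146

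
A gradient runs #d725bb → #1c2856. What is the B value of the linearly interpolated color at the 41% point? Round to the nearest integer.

146

B₁ = 187 (from #d725bb), B₂ = 86 (from #1c2856).
B = 187 + 0.41 × (86 − 187) = 145.59 → 146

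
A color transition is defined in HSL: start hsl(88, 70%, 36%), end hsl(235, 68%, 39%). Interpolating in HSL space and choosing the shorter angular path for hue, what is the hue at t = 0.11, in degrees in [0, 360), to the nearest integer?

Hue arc: Δh = 235 − 88 = 147° (|Δh| ≤ 180, already the shorter path).
H = 88 + 0.11 × (147) = 104.17 → 104°

104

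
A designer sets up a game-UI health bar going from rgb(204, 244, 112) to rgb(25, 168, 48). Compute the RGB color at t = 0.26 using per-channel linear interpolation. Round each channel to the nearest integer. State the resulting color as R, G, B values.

R = 204 + 0.26 × (25 − 204) = 204 + 0.26 × -179 = 157.46 → 157
G = 244 + 0.26 × (168 − 244) = 244 + 0.26 × -76 = 224.24 → 224
B = 112 + 0.26 × (48 − 112) = 112 + 0.26 × -64 = 95.36 → 95

(157, 224, 95)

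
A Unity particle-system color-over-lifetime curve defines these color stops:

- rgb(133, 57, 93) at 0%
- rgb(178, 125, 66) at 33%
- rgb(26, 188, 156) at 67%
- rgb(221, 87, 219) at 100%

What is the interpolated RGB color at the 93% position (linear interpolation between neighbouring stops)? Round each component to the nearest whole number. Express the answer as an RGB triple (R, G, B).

93% lies between the 67% and 100% stops, so the local fraction is t = (93 − 67)/(100 − 67) = 26/33 ≈ 0.7879.
R = 26 + 0.7879 × (221 − 26) = 179.641 → 180
G = 188 + 0.7879 × (87 − 188) = 108.422 → 108
B = 156 + 0.7879 × (219 − 156) = 205.638 → 206

(180, 108, 206)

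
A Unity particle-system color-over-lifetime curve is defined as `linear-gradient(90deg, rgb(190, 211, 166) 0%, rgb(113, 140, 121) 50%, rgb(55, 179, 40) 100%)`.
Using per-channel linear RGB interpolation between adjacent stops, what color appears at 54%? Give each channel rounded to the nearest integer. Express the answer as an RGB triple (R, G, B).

54% lies between the 50% and 100% stops, so the local fraction is t = (54 − 50)/(100 − 50) = 4/50 ≈ 0.08.
R = 113 + 0.08 × (55 − 113) = 108.36 → 108
G = 140 + 0.08 × (179 − 140) = 143.12 → 143
B = 121 + 0.08 × (40 − 121) = 114.52 → 115

(108, 143, 115)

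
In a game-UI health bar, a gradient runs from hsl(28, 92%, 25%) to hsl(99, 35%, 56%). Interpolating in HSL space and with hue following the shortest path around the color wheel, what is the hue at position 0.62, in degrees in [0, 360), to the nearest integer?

72

Hue arc: Δh = 99 − 28 = 71° (|Δh| ≤ 180, already the shorter path).
H = 28 + 0.62 × (71) = 72.02 → 72°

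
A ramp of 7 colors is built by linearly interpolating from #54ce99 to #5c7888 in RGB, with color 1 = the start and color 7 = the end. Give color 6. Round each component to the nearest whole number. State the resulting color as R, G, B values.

With 7 swatches and endpoints inclusive, swatch 6 sits at t = (6 − 1)/(7 − 1) = 5/6 ≈ 0.8333.
#54ce99 → (84, 206, 153); #5c7888 → (92, 120, 136).
R = 84 + 0.8333 × (92 − 84) = 90.666 → 91
G = 206 + 0.8333 × (120 − 206) = 134.336 → 134
B = 153 + 0.8333 × (136 − 153) = 138.834 → 139

(91, 134, 139)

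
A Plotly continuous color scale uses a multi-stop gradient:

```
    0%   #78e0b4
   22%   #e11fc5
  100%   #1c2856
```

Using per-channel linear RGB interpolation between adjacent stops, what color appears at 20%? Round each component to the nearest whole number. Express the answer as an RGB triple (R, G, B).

(215, 49, 195)

20% lies between the 0% and 22% stops, so the local fraction is t = (20 − 0)/(22 − 0) = 20/22 ≈ 0.9091.
#78e0b4 → (120, 224, 180); #e11fc5 → (225, 31, 197).
R = 120 + 0.9091 × (225 − 120) = 215.456 → 215
G = 224 + 0.9091 × (31 − 224) = 48.544 → 49
B = 180 + 0.9091 × (197 − 180) = 195.455 → 195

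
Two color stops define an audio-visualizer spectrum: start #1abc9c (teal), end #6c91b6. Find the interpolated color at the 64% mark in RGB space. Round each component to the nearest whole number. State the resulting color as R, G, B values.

#1abc9c → (26, 188, 156); #6c91b6 → (108, 145, 182).
64% corresponds to t = 0.64.
R = 26 + 0.64 × (108 − 26) = 26 + 0.64 × 82 = 78.48 → 78
G = 188 + 0.64 × (145 − 188) = 188 + 0.64 × -43 = 160.48 → 160
B = 156 + 0.64 × (182 − 156) = 156 + 0.64 × 26 = 172.64 → 173

(78, 160, 173)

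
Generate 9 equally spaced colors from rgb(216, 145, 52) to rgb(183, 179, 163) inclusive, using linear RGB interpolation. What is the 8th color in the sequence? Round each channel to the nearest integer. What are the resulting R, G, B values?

(187, 175, 149)

With 9 swatches and endpoints inclusive, swatch 8 sits at t = (8 − 1)/(9 − 1) = 7/8 ≈ 0.875.
R = 216 + 0.875 × (183 − 216) = 187.125 → 187
G = 145 + 0.875 × (179 − 145) = 174.75 → 175
B = 52 + 0.875 × (163 − 52) = 149.125 → 149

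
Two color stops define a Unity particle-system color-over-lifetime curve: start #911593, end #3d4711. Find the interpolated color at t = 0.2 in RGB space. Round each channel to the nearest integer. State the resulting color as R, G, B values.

#911593 → (145, 21, 147); #3d4711 → (61, 71, 17).
R = 145 + 0.2 × (61 − 145) = 145 + 0.2 × -84 = 128.2 → 128
G = 21 + 0.2 × (71 − 21) = 21 + 0.2 × 50 = 31 → 31
B = 147 + 0.2 × (17 − 147) = 147 + 0.2 × -130 = 121 → 121

(128, 31, 121)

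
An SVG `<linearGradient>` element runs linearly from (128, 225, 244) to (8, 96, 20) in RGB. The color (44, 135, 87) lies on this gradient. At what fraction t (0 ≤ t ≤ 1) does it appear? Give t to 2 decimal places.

0.70

Invert the lerp on the B channel (largest span, 224): t = (87 − 244) / (20 − 244) = -157/-224 = 0.70089.
Check on R: (44 − 128)/(8 − 128) = 0.7 ✓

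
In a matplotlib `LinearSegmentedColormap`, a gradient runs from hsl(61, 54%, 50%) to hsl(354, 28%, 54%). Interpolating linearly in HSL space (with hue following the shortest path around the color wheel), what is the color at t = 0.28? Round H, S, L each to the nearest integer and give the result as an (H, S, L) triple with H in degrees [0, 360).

(42, 47, 51)

Hue: 354 − 61 = 293°, but |293| > 180 so the shorter arc goes the other way: Δh = 293 − 360 = -67°.
H = 61 + 0.28 × (-67) = 42.24 → 42°
S = 54 + 0.28 × (28 − 54) = 46.72 → 47%
L = 50 + 0.28 × (54 − 50) = 51.12 → 51%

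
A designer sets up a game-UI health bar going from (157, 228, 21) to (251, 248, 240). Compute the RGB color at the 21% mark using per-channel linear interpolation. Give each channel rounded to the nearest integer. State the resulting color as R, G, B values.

21% corresponds to t = 0.21.
R = 157 + 0.21 × (251 − 157) = 157 + 0.21 × 94 = 176.74 → 177
G = 228 + 0.21 × (248 − 228) = 228 + 0.21 × 20 = 232.2 → 232
B = 21 + 0.21 × (240 − 21) = 21 + 0.21 × 219 = 66.99 → 67

(177, 232, 67)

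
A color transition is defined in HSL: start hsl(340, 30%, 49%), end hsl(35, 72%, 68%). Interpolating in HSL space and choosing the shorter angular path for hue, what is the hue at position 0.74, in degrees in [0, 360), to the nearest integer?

21

Hue: 35 − 340 = -305°, but |-305| > 180 so the shorter arc goes the other way: Δh = -305 + 360 = 55°.
H = 340 + 0.74 × (55) = 380.7 → 381 → 381 mod 360 = 21°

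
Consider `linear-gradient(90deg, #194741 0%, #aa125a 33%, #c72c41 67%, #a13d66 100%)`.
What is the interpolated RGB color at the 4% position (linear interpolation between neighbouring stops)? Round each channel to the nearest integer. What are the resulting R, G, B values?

4% lies between the 0% and 33% stops, so the local fraction is t = (4 − 0)/(33 − 0) = 4/33 ≈ 0.1212.
#194741 → (25, 71, 65); #aa125a → (170, 18, 90).
R = 25 + 0.1212 × (170 − 25) = 42.574 → 43
G = 71 + 0.1212 × (18 − 71) = 64.576 → 65
B = 65 + 0.1212 × (90 − 65) = 68.03 → 68

(43, 65, 68)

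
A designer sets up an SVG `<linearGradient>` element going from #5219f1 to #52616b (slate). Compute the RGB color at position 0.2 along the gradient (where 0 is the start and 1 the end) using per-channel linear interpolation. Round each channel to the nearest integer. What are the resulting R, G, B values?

(82, 39, 214)

#5219f1 → (82, 25, 241); #52616b → (82, 97, 107).
R = 82 + 0.2 × (82 − 82) = 82 + 0.2 × 0 = 82 → 82
G = 25 + 0.2 × (97 − 25) = 25 + 0.2 × 72 = 39.4 → 39
B = 241 + 0.2 × (107 − 241) = 241 + 0.2 × -134 = 214.2 → 214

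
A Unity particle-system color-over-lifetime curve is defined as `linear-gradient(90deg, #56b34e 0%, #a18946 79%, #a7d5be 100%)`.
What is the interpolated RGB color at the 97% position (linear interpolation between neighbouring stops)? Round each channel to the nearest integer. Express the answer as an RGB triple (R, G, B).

97% lies between the 79% and 100% stops, so the local fraction is t = (97 − 79)/(100 − 79) = 18/21 ≈ 0.8571.
#a18946 → (161, 137, 70); #a7d5be → (167, 213, 190).
R = 161 + 0.8571 × (167 − 161) = 166.143 → 166
G = 137 + 0.8571 × (213 − 137) = 202.14 → 202
B = 70 + 0.8571 × (190 − 70) = 172.852 → 173

(166, 202, 173)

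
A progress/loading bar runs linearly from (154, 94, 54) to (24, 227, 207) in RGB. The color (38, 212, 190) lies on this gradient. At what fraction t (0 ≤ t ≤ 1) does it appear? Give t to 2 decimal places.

0.89

Invert the lerp on the B channel (largest span, 153): t = (190 − 54) / (207 − 54) = 136/153 = 0.88889.
Check on R: (38 − 154)/(24 − 154) = 0.8923 ✓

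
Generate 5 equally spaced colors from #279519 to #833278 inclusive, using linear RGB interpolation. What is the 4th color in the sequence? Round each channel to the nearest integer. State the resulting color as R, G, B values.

With 5 swatches and endpoints inclusive, swatch 4 sits at t = (4 − 1)/(5 − 1) = 3/4 ≈ 0.75.
#279519 → (39, 149, 25); #833278 → (131, 50, 120).
R = 39 + 0.75 × (131 − 39) = 108 → 108
G = 149 + 0.75 × (50 − 149) = 74.75 → 75
B = 25 + 0.75 × (120 − 25) = 96.25 → 96

(108, 75, 96)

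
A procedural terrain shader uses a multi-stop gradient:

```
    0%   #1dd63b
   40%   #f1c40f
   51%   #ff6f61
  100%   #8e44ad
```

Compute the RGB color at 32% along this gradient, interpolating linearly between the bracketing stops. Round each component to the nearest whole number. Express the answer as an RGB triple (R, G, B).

(199, 200, 24)

32% lies between the 0% and 40% stops, so the local fraction is t = (32 − 0)/(40 − 0) = 32/40 ≈ 0.8.
#1dd63b → (29, 214, 59); #f1c40f → (241, 196, 15).
R = 29 + 0.8 × (241 − 29) = 198.6 → 199
G = 214 + 0.8 × (196 − 214) = 199.6 → 200
B = 59 + 0.8 × (15 − 59) = 23.8 → 24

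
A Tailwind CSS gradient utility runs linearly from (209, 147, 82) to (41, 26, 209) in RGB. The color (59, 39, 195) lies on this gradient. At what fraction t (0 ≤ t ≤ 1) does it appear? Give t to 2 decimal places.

0.89

Invert the lerp on the R channel (largest span, 168): t = (59 − 209) / (41 − 209) = -150/-168 = 0.89286.
Check on G: (39 − 147)/(26 − 147) = 0.8926 ✓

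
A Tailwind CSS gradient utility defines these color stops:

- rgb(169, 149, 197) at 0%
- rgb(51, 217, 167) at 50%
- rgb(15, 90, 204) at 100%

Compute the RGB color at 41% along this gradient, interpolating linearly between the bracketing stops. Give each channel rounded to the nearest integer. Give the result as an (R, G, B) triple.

(72, 205, 172)

41% lies between the 0% and 50% stops, so the local fraction is t = (41 − 0)/(50 − 0) = 41/50 ≈ 0.82.
R = 169 + 0.82 × (51 − 169) = 72.24 → 72
G = 149 + 0.82 × (217 − 149) = 204.76 → 205
B = 197 + 0.82 × (167 − 197) = 172.4 → 172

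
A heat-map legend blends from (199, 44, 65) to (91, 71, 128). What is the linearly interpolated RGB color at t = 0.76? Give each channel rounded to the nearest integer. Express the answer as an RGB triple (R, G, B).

(117, 65, 113)

R = 199 + 0.76 × (91 − 199) = 199 + 0.76 × -108 = 116.92 → 117
G = 44 + 0.76 × (71 − 44) = 44 + 0.76 × 27 = 64.52 → 65
B = 65 + 0.76 × (128 − 65) = 65 + 0.76 × 63 = 112.88 → 113
So the blended color is (117, 65, 113), about #754171.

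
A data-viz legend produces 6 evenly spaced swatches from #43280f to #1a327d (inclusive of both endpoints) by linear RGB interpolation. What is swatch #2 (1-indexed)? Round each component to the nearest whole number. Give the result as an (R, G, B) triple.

(59, 42, 37)

With 6 swatches and endpoints inclusive, swatch 2 sits at t = (2 − 1)/(6 − 1) = 1/5 ≈ 0.2.
#43280f → (67, 40, 15); #1a327d → (26, 50, 125).
R = 67 + 0.2 × (26 − 67) = 58.8 → 59
G = 40 + 0.2 × (50 − 40) = 42 → 42
B = 15 + 0.2 × (125 − 15) = 37 → 37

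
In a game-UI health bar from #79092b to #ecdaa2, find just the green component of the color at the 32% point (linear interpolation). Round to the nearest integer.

G₁ = 9 (from #79092b), G₂ = 218 (from #ecdaa2).
G = 9 + 0.32 × (218 − 9) = 75.88 → 76

76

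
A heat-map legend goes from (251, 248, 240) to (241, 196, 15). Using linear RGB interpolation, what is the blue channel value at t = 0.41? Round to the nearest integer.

B = 240 + 0.41 × (15 − 240) = 147.75 → 148

148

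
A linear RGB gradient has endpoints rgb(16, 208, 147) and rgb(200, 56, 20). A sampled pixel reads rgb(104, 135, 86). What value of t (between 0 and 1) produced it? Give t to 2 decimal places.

Invert the lerp on the R channel (largest span, 184): t = (104 − 16) / (200 − 16) = 88/184 = 0.47826.
Check on G: (135 − 208)/(56 − 208) = 0.4803 ✓

0.48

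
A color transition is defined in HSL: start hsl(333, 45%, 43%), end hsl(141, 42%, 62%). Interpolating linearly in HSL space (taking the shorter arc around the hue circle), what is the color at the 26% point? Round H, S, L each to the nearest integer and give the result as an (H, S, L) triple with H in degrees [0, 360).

Hue: 141 − 333 = -192°, but |-192| > 180 so the shorter arc goes the other way: Δh = -192 + 360 = 168°.
H = 333 + 0.26 × (168) = 376.68 → 377 → 377 mod 360 = 17°
S = 45 + 0.26 × (42 − 45) = 44.22 → 44%
L = 43 + 0.26 × (62 − 43) = 47.94 → 48%

(17, 44, 48)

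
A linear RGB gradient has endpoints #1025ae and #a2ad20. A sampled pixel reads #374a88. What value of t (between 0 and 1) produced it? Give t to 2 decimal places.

0.27

Invert the lerp on the R channel (largest span, 146): t = (55 − 16) / (162 − 16) = 39/146 = 0.26712.
Check on G: (74 − 37)/(173 − 37) = 0.2721 ✓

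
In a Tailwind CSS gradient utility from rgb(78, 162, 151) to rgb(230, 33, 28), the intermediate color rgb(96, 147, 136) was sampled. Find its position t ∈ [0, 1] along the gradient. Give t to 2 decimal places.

0.12

Invert the lerp on the R channel (largest span, 152): t = (96 − 78) / (230 − 78) = 18/152 = 0.11842.
Check on G: (147 − 162)/(33 − 162) = 0.1163 ✓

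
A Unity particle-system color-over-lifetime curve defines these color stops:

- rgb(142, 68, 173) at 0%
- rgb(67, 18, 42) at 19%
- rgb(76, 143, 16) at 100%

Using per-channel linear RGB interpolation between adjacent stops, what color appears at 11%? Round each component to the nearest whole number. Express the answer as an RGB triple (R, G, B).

11% lies between the 0% and 19% stops, so the local fraction is t = (11 − 0)/(19 − 0) = 11/19 ≈ 0.5789.
R = 142 + 0.5789 × (67 − 142) = 98.583 → 99
G = 68 + 0.5789 × (18 − 68) = 39.055 → 39
B = 173 + 0.5789 × (42 − 173) = 97.164 → 97

(99, 39, 97)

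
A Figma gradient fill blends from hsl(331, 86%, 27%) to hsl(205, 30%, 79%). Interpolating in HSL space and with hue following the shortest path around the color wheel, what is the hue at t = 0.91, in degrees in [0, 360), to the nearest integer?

Hue arc: Δh = 205 − 331 = -126° (|Δh| ≤ 180, already the shorter path).
H = 331 + 0.91 × (-126) = 216.34 → 216°

216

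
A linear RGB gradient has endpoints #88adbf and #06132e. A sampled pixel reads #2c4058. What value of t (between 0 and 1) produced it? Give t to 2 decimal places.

Invert the lerp on the G channel (largest span, 154): t = (64 − 173) / (19 − 173) = -109/-154 = 0.70779.
Check on R: (44 − 136)/(6 − 136) = 0.7077 ✓

0.71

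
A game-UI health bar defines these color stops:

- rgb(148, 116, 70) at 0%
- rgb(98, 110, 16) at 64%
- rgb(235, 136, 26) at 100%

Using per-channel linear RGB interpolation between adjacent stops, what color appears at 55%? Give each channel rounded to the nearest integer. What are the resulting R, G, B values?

(105, 111, 24)

55% lies between the 0% and 64% stops, so the local fraction is t = (55 − 0)/(64 − 0) = 55/64 ≈ 0.8594.
R = 148 + 0.8594 × (98 − 148) = 105.03 → 105
G = 116 + 0.8594 × (110 − 116) = 110.844 → 111
B = 70 + 0.8594 × (16 − 70) = 23.592 → 24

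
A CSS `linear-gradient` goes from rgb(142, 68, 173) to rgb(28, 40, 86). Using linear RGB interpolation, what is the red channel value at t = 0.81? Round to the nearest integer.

R = 142 + 0.81 × (28 − 142) = 49.66 → 50

50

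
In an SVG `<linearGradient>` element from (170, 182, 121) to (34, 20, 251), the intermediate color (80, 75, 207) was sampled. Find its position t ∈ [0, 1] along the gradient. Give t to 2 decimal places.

Invert the lerp on the G channel (largest span, 162): t = (75 − 182) / (20 − 182) = -107/-162 = 0.66049.
Check on R: (80 − 170)/(34 − 170) = 0.6618 ✓

0.66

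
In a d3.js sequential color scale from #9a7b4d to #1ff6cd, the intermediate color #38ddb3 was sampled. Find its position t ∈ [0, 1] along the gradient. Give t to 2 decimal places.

Invert the lerp on the B channel (largest span, 128): t = (179 − 77) / (205 − 77) = 102/128 = 0.79688.
Check on R: (56 − 154)/(31 − 154) = 0.7967 ✓

0.80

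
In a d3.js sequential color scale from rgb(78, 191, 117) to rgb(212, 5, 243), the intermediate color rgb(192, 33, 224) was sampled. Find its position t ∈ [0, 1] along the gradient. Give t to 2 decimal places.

Invert the lerp on the G channel (largest span, 186): t = (33 − 191) / (5 − 191) = -158/-186 = 0.84946.
Check on R: (192 − 78)/(212 − 78) = 0.8507 ✓

0.85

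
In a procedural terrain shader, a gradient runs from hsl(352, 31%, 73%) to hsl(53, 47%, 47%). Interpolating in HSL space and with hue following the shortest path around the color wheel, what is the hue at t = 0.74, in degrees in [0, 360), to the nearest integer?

37

Hue: 53 − 352 = -299°, but |-299| > 180 so the shorter arc goes the other way: Δh = -299 + 360 = 61°.
H = 352 + 0.74 × (61) = 397.14 → 397 → 397 mod 360 = 37°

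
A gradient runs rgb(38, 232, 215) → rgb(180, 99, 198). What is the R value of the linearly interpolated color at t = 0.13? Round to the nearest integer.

56

R = 38 + 0.13 × (180 − 38) = 56.46 → 56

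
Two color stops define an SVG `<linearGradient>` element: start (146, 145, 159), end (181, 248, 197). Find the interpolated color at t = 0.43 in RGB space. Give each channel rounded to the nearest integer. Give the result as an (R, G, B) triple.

R = 146 + 0.43 × (181 − 146) = 146 + 0.43 × 35 = 161.05 → 161
G = 145 + 0.43 × (248 − 145) = 145 + 0.43 × 103 = 189.29 → 189
B = 159 + 0.43 × (197 − 159) = 159 + 0.43 × 38 = 175.34 → 175
So the blended color is (161, 189, 175), about #a1bdaf.

(161, 189, 175)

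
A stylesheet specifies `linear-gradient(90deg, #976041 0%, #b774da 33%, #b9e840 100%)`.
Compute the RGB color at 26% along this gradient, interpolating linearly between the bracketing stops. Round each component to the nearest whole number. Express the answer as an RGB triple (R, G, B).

26% lies between the 0% and 33% stops, so the local fraction is t = (26 − 0)/(33 − 0) = 26/33 ≈ 0.7879.
#976041 → (151, 96, 65); #b774da → (183, 116, 218).
R = 151 + 0.7879 × (183 − 151) = 176.213 → 176
G = 96 + 0.7879 × (116 − 96) = 111.758 → 112
B = 65 + 0.7879 × (218 − 65) = 185.549 → 186

(176, 112, 186)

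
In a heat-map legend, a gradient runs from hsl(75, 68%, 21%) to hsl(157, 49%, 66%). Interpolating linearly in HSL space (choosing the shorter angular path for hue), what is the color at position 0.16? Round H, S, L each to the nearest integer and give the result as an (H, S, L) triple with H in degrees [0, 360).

Hue arc: Δh = 157 − 75 = 82° (|Δh| ≤ 180, already the shorter path).
H = 75 + 0.16 × (82) = 88.12 → 88°
S = 68 + 0.16 × (49 − 68) = 64.96 → 65%
L = 21 + 0.16 × (66 − 21) = 28.2 → 28%

(88, 65, 28)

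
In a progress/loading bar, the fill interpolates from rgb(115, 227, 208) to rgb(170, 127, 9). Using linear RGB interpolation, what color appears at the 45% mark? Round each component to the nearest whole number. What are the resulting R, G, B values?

(140, 182, 118)

45% corresponds to t = 0.45.
R = 115 + 0.45 × (170 − 115) = 115 + 0.45 × 55 = 139.75 → 140
G = 227 + 0.45 × (127 − 227) = 227 + 0.45 × -100 = 182 → 182
B = 208 + 0.45 × (9 − 208) = 208 + 0.45 × -199 = 118.45 → 118
So the blended color is (140, 182, 118), about #8cb676.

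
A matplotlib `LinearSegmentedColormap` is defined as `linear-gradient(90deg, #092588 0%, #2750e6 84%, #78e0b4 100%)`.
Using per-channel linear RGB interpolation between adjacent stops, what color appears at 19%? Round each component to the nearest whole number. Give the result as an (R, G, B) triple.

19% lies between the 0% and 84% stops, so the local fraction is t = (19 − 0)/(84 − 0) = 19/84 ≈ 0.2262.
#092588 → (9, 37, 136); #2750e6 → (39, 80, 230).
R = 9 + 0.2262 × (39 − 9) = 15.786 → 16
G = 37 + 0.2262 × (80 − 37) = 46.727 → 47
B = 136 + 0.2262 × (230 − 136) = 157.263 → 157

(16, 47, 157)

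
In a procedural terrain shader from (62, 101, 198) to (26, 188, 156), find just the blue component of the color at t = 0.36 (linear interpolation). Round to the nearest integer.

B = 198 + 0.36 × (156 − 198) = 182.88 → 183

183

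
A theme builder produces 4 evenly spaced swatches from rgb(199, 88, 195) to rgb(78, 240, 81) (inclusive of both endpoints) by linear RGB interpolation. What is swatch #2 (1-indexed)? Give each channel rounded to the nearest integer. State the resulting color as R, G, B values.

(159, 139, 157)

With 4 swatches and endpoints inclusive, swatch 2 sits at t = (2 − 1)/(4 − 1) = 1/3 ≈ 0.3333.
R = 199 + 0.3333 × (78 − 199) = 158.671 → 159
G = 88 + 0.3333 × (240 − 88) = 138.662 → 139
B = 195 + 0.3333 × (81 − 195) = 157.004 → 157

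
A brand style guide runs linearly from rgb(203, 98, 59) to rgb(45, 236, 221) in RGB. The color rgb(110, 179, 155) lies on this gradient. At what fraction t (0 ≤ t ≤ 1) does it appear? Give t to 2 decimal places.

0.59

Invert the lerp on the B channel (largest span, 162): t = (155 − 59) / (221 − 59) = 96/162 = 0.59259.
Check on R: (110 − 203)/(45 − 203) = 0.5886 ✓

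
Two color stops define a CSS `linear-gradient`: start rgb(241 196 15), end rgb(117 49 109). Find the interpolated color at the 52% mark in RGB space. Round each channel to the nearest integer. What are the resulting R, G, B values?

(177, 120, 64)

52% corresponds to t = 0.52.
R = 241 + 0.52 × (117 − 241) = 241 + 0.52 × -124 = 176.52 → 177
G = 196 + 0.52 × (49 − 196) = 196 + 0.52 × -147 = 119.56 → 120
B = 15 + 0.52 × (109 − 15) = 15 + 0.52 × 94 = 63.88 → 64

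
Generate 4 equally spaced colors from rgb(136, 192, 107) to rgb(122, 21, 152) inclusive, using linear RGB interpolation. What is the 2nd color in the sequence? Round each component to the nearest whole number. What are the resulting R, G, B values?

(131, 135, 122)

With 4 swatches and endpoints inclusive, swatch 2 sits at t = (2 − 1)/(4 − 1) = 1/3 ≈ 0.3333.
R = 136 + 0.3333 × (122 − 136) = 131.334 → 131
G = 192 + 0.3333 × (21 − 192) = 135.006 → 135
B = 107 + 0.3333 × (152 − 107) = 121.999 → 122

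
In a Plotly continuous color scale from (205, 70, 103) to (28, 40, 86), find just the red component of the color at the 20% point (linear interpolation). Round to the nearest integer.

R = 205 + 0.2 × (28 − 205) = 169.6 → 170

170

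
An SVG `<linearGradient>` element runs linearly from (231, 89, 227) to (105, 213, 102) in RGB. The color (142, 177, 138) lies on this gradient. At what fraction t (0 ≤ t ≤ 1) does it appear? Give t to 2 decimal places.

Invert the lerp on the R channel (largest span, 126): t = (142 − 231) / (105 − 231) = -89/-126 = 0.70635.
Check on G: (177 − 89)/(213 − 89) = 0.7097 ✓

0.71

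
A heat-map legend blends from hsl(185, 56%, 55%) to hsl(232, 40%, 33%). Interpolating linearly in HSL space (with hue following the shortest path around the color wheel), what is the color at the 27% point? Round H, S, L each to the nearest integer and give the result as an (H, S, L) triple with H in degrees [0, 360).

Hue arc: Δh = 232 − 185 = 47° (|Δh| ≤ 180, already the shorter path).
H = 185 + 0.27 × (47) = 197.69 → 198°
S = 56 + 0.27 × (40 − 56) = 51.68 → 52%
L = 55 + 0.27 × (33 − 55) = 49.06 → 49%

(198, 52, 49)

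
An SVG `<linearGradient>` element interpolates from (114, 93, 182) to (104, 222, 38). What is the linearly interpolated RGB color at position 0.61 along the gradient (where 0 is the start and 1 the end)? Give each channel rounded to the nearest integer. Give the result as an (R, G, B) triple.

R = 114 + 0.61 × (104 − 114) = 114 + 0.61 × -10 = 107.9 → 108
G = 93 + 0.61 × (222 − 93) = 93 + 0.61 × 129 = 171.69 → 172
B = 182 + 0.61 × (38 − 182) = 182 + 0.61 × -144 = 94.16 → 94

(108, 172, 94)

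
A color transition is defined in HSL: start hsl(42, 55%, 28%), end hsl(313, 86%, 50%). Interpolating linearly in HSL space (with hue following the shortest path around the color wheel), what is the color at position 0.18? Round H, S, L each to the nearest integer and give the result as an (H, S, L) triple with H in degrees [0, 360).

Hue: 313 − 42 = 271°, but |271| > 180 so the shorter arc goes the other way: Δh = 271 − 360 = -89°.
H = 42 + 0.18 × (-89) = 25.98 → 26°
S = 55 + 0.18 × (86 − 55) = 60.58 → 61%
L = 28 + 0.18 × (50 − 28) = 31.96 → 32%

(26, 61, 32)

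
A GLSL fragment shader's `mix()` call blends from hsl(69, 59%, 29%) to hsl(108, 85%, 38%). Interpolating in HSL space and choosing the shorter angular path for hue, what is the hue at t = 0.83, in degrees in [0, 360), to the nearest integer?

Hue arc: Δh = 108 − 69 = 39° (|Δh| ≤ 180, already the shorter path).
H = 69 + 0.83 × (39) = 101.37 → 101°

101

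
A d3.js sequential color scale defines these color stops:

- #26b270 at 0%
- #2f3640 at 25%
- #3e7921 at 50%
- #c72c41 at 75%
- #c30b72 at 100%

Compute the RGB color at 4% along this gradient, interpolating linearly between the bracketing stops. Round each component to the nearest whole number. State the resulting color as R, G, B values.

4% lies between the 0% and 25% stops, so the local fraction is t = (4 − 0)/(25 − 0) = 4/25 ≈ 0.16.
#26b270 → (38, 178, 112); #2f3640 → (47, 54, 64).
R = 38 + 0.16 × (47 − 38) = 39.44 → 39
G = 178 + 0.16 × (54 − 178) = 158.16 → 158
B = 112 + 0.16 × (64 − 112) = 104.32 → 104

(39, 158, 104)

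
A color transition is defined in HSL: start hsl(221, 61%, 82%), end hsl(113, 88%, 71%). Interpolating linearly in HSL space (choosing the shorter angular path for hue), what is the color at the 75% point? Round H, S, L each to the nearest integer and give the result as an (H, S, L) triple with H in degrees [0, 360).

Hue arc: Δh = 113 − 221 = -108° (|Δh| ≤ 180, already the shorter path).
H = 221 + 0.75 × (-108) = 140 → 140°
S = 61 + 0.75 × (88 − 61) = 81.25 → 81%
L = 82 + 0.75 × (71 − 82) = 73.75 → 74%

(140, 81, 74)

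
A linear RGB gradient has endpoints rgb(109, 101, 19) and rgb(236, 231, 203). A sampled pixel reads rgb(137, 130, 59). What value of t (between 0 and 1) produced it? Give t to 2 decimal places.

Invert the lerp on the B channel (largest span, 184): t = (59 − 19) / (203 − 19) = 40/184 = 0.21739.
Check on R: (137 − 109)/(236 − 109) = 0.2205 ✓

0.22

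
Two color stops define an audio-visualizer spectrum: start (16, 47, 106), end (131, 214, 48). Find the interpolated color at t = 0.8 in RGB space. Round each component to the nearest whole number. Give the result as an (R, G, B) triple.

(108, 181, 60)

R = 16 + 0.8 × (131 − 16) = 16 + 0.8 × 115 = 108 → 108
G = 47 + 0.8 × (214 − 47) = 47 + 0.8 × 167 = 180.6 → 181
B = 106 + 0.8 × (48 − 106) = 106 + 0.8 × -58 = 59.6 → 60
So the blended color is (108, 181, 60), about #6cb53c.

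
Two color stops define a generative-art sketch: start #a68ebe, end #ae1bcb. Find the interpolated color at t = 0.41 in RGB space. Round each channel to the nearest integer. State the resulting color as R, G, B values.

#a68ebe → (166, 142, 190); #ae1bcb → (174, 27, 203).
R = 166 + 0.41 × (174 − 166) = 166 + 0.41 × 8 = 169.28 → 169
G = 142 + 0.41 × (27 − 142) = 142 + 0.41 × -115 = 94.85 → 95
B = 190 + 0.41 × (203 − 190) = 190 + 0.41 × 13 = 195.33 → 195
So the blended color is (169, 95, 195), about #a95fc3.

(169, 95, 195)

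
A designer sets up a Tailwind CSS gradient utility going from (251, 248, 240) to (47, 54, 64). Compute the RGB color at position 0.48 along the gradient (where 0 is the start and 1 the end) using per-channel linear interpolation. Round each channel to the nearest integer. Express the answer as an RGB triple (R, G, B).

(153, 155, 156)

R = 251 + 0.48 × (47 − 251) = 251 + 0.48 × -204 = 153.08 → 153
G = 248 + 0.48 × (54 − 248) = 248 + 0.48 × -194 = 154.88 → 155
B = 240 + 0.48 × (64 − 240) = 240 + 0.48 × -176 = 155.52 → 156
So the blended color is (153, 155, 156), about #999b9c.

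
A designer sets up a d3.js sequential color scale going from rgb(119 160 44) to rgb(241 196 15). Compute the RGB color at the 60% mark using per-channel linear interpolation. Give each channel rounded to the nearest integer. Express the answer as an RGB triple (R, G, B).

60% corresponds to t = 0.6.
R = 119 + 0.6 × (241 − 119) = 119 + 0.6 × 122 = 192.2 → 192
G = 160 + 0.6 × (196 − 160) = 160 + 0.6 × 36 = 181.6 → 182
B = 44 + 0.6 × (15 − 44) = 44 + 0.6 × -29 = 26.6 → 27
So the blended color is (192, 182, 27), about #c0b61b.

(192, 182, 27)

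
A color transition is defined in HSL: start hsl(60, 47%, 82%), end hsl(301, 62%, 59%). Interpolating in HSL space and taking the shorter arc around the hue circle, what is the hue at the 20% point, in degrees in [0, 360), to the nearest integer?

Hue: 301 − 60 = 241°, but |241| > 180 so the shorter arc goes the other way: Δh = 241 − 360 = -119°.
H = 60 + 0.2 × (-119) = 36.2 → 36°

36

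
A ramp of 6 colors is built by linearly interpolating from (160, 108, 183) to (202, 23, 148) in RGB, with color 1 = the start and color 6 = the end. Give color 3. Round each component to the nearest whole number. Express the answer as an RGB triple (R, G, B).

With 6 swatches and endpoints inclusive, swatch 3 sits at t = (3 − 1)/(6 − 1) = 2/5 ≈ 0.4.
R = 160 + 0.4 × (202 − 160) = 176.8 → 177
G = 108 + 0.4 × (23 − 108) = 74 → 74
B = 183 + 0.4 × (148 − 183) = 169 → 169

(177, 74, 169)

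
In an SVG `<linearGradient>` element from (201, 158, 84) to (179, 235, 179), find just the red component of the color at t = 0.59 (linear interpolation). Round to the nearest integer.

R = 201 + 0.59 × (179 − 201) = 188.02 → 188

188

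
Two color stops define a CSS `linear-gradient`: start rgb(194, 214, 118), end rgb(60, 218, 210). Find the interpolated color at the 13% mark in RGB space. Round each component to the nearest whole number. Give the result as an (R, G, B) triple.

(177, 215, 130)

13% corresponds to t = 0.13.
R = 194 + 0.13 × (60 − 194) = 194 + 0.13 × -134 = 176.58 → 177
G = 214 + 0.13 × (218 − 214) = 214 + 0.13 × 4 = 214.52 → 215
B = 118 + 0.13 × (210 − 118) = 118 + 0.13 × 92 = 129.96 → 130
So the blended color is (177, 215, 130), about #b1d782.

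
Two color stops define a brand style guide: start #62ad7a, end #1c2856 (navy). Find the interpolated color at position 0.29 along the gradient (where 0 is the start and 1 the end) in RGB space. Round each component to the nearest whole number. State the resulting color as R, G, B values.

#62ad7a → (98, 173, 122); #1c2856 → (28, 40, 86).
R = 98 + 0.29 × (28 − 98) = 98 + 0.29 × -70 = 77.7 → 78
G = 173 + 0.29 × (40 − 173) = 173 + 0.29 × -133 = 134.43 → 134
B = 122 + 0.29 × (86 − 122) = 122 + 0.29 × -36 = 111.56 → 112

(78, 134, 112)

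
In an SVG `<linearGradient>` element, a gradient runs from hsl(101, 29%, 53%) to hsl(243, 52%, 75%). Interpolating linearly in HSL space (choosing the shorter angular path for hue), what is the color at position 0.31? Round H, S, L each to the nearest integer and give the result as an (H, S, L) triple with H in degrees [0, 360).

(145, 36, 60)

Hue arc: Δh = 243 − 101 = 142° (|Δh| ≤ 180, already the shorter path).
H = 101 + 0.31 × (142) = 145.02 → 145°
S = 29 + 0.31 × (52 − 29) = 36.13 → 36%
L = 53 + 0.31 × (75 − 53) = 59.82 → 60%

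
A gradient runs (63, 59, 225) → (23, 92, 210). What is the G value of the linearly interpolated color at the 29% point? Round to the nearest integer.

G = 59 + 0.29 × (92 − 59) = 68.57 → 69

69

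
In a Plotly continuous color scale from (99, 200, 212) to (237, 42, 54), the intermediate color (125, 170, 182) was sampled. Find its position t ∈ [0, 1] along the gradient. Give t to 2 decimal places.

Invert the lerp on the G channel (largest span, 158): t = (170 − 200) / (42 − 200) = -30/-158 = 0.18987.
Check on R: (125 − 99)/(237 − 99) = 0.1884 ✓

0.19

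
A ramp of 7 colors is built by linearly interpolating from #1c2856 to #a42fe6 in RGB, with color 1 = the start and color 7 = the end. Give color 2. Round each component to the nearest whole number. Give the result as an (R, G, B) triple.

(51, 41, 110)

With 7 swatches and endpoints inclusive, swatch 2 sits at t = (2 − 1)/(7 − 1) = 1/6 ≈ 0.1667.
#1c2856 → (28, 40, 86); #a42fe6 → (164, 47, 230).
R = 28 + 0.1667 × (164 − 28) = 50.671 → 51
G = 40 + 0.1667 × (47 − 40) = 41.167 → 41
B = 86 + 0.1667 × (230 − 86) = 110.005 → 110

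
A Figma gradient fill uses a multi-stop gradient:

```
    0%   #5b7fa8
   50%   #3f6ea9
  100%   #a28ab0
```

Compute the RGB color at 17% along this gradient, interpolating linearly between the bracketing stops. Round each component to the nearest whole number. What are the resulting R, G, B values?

(81, 121, 168)

17% lies between the 0% and 50% stops, so the local fraction is t = (17 − 0)/(50 − 0) = 17/50 ≈ 0.34.
#5b7fa8 → (91, 127, 168); #3f6ea9 → (63, 110, 169).
R = 91 + 0.34 × (63 − 91) = 81.48 → 81
G = 127 + 0.34 × (110 − 127) = 121.22 → 121
B = 168 + 0.34 × (169 − 168) = 168.34 → 168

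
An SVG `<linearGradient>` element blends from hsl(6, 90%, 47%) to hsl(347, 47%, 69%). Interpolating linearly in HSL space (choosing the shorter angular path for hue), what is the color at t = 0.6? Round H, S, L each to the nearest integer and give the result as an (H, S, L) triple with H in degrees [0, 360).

(355, 64, 60)

Hue: 347 − 6 = 341°, but |341| > 180 so the shorter arc goes the other way: Δh = 341 − 360 = -19°.
H = 6 + 0.6 × (-19) = -5.4 → -5 → -5 mod 360 = 355°
S = 90 + 0.6 × (47 − 90) = 64.2 → 64%
L = 47 + 0.6 × (69 − 47) = 60.2 → 60%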